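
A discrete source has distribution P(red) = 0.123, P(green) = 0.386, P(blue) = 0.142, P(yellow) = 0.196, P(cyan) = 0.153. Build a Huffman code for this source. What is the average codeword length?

2.228 bits/symbol

Repeatedly combine the two least-probable nodes; the expected code length is the sum of the merged weights.
merge 123/1000 + 71/500 → 53/200
merge 153/1000 + 49/250 → 349/1000
merge 53/200 + 349/1000 → 307/500
merge 193/500 + 307/500 → 1
L = 53/200 + 349/1000 + 307/500 + 1 = 557/250 = 2.228 bits/symbol.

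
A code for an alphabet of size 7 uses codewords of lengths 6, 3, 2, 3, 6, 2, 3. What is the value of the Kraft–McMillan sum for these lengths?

0.90625

With common denominator 2^6 = 64: Σ 2^(−ℓᵢ) = 1/64 + 8/64 + 16/64 + 8/64 + 1/64 + 16/64 + 8/64 = 58/64 = 0.90625.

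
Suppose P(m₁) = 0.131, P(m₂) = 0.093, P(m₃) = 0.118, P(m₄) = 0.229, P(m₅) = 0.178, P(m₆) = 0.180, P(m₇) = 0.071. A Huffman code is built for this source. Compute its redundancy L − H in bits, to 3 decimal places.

Entropy H = −Σ p log₂ p ≈ 2.7131 bits.
Huffman merges: 71/1000+93/1000→41/250; 59/500+131/1000→249/1000; 41/250+89/500→171/500; 9/50+229/1000→409/1000; 249/1000+171/500→591/1000; 409/1000+591/1000→1. L = 551/200 ≈ 2.7550.
L − H = 2.7550 − 2.7131 = 0.042 bits.

0.042 bits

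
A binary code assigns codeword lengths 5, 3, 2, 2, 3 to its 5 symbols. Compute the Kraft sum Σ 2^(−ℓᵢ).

0.78125

With common denominator 2^5 = 32: Σ 2^(−ℓᵢ) = 1/32 + 4/32 + 8/32 + 8/32 + 4/32 = 25/32 = 0.78125.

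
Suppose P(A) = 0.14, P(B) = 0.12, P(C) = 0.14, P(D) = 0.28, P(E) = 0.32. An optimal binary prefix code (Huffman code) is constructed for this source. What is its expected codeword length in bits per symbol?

2.26 bits/symbol

Repeatedly combine the two least-probable nodes; the expected code length is the sum of the merged weights.
merge 3/25 + 7/50 → 13/50
merge 7/50 + 13/50 → 2/5
merge 7/25 + 8/25 → 3/5
merge 2/5 + 3/5 → 1
L = 13/50 + 2/5 + 3/5 + 1 = 113/50 = 2.26 bits/symbol.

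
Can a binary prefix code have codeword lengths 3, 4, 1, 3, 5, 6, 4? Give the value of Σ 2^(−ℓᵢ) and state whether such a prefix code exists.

0.921875; yes

With common denominator 2^6 = 64: Σ 2^(−ℓᵢ) = 8/64 + 4/64 + 32/64 + 8/64 + 2/64 + 1/64 + 4/64 = 59/64 = 0.921875.
Kraft's inequality requires Σ ≤ 1; here Σ = 0.921875 ≤ 1, so such a prefix code exists.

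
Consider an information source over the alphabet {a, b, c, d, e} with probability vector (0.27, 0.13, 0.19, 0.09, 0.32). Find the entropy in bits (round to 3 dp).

H = −Σ pᵢ log₂ pᵢ.
−0.27·log₂(0.27) = 0.5100
−0.13·log₂(0.13) = 0.3826
−0.19·log₂(0.19) = 0.4552
−0.09·log₂(0.09) = 0.3127
−0.32·log₂(0.32) = 0.5260
Sum ≈ 2.1866 → 2.187 bits.

2.187 bits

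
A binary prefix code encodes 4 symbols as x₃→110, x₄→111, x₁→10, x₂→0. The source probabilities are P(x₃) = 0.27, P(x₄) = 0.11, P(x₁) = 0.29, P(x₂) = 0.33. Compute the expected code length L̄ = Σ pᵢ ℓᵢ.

2.05 bits/symbol

L̄ = Σ pᵢ·ℓᵢ = 0.27·3 + 0.11·3 + 0.29·2 + 0.33·1 = 2.05 bits/symbol.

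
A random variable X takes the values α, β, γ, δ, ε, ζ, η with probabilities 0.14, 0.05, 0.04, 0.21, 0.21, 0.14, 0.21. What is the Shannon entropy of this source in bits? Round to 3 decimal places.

2.615 bits

H = −Σ pᵢ log₂ pᵢ.
−0.14·log₂(0.14) = 0.3971
−0.05·log₂(0.05) = 0.2161
−0.04·log₂(0.04) = 0.1858
−0.21·log₂(0.21) = 0.4728
−0.21·log₂(0.21) = 0.4728
−0.14·log₂(0.14) = 0.3971
−0.21·log₂(0.21) = 0.4728
Sum ≈ 2.6145 → 2.615 bits.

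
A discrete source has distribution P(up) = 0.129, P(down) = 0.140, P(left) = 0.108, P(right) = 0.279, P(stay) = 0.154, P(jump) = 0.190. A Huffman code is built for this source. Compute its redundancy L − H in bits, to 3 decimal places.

Entropy H = −Σ p log₂ p ≈ 2.5097 bits.
Huffman merges: 27/250+129/1000→237/1000; 7/50+77/500→147/500; 19/100+237/1000→427/1000; 279/1000+147/500→573/1000; 427/1000+573/1000→1. L = 2531/1000 ≈ 2.5310.
L − H = 2.5310 − 2.5097 = 0.021 bits.

0.021 bits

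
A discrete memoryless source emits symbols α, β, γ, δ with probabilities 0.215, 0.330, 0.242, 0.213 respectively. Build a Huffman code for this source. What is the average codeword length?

2 bits/symbol

Repeatedly combine the two least-probable nodes; the expected code length is the sum of the merged weights.
merge 213/1000 + 43/200 → 107/250
merge 121/500 + 33/100 → 143/250
merge 107/250 + 143/250 → 1
L = 107/250 + 143/250 + 1 = 2 bits/symbol.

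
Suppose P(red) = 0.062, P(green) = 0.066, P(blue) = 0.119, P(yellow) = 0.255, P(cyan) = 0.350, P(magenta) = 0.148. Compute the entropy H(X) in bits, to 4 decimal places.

2.3137 bits

H = −Σ pᵢ log₂ pᵢ.
−0.062·log₂(0.062) = 0.2487
−0.066·log₂(0.066) = 0.2588
−0.119·log₂(0.119) = 0.3654
−0.255·log₂(0.255) = 0.5027
−0.350·log₂(0.350) = 0.5301
−0.148·log₂(0.148) = 0.4079
Sum ≈ 2.3137 → 2.3137 bits.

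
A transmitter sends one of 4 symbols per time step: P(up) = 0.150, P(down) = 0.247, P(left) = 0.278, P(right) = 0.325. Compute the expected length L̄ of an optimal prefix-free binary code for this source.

2 bits/symbol

Repeatedly combine the two least-probable nodes; the expected code length is the sum of the merged weights.
merge 3/20 + 247/1000 → 397/1000
merge 139/500 + 13/40 → 603/1000
merge 397/1000 + 603/1000 → 1
L = 397/1000 + 603/1000 + 1 = 2 bits/symbol.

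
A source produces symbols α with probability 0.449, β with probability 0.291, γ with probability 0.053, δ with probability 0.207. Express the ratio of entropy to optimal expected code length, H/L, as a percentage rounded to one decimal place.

Entropy H = −Σ p log₂ p ≈ 1.7319 bits.
Huffman merges: 53/1000+207/1000→13/50; 13/50+291/1000→551/1000; 449/1000+551/1000→1. L = 1811/1000 ≈ 1.8110.
Efficiency = H/L = 1.7319/1.8110 = 95.6%.

95.6%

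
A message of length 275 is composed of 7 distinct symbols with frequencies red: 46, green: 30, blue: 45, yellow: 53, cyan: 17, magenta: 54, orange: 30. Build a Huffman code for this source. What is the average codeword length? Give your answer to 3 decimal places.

2.782 bits/symbol

Probabilities are the counts divided by 275.
Repeatedly combine the two least-probable nodes; the expected code length is the sum of the merged weights.
merge 17/275 + 6/55 → 47/275
merge 6/55 + 9/55 → 3/11
merge 46/275 + 47/275 → 93/275
merge 53/275 + 54/275 → 107/275
merge 3/11 + 93/275 → 168/275
merge 107/275 + 168/275 → 1
L = 47/275 + 3/11 + 93/275 + 107/275 + 168/275 + 1 = 153/55 ≈ 2.782 bits/symbol.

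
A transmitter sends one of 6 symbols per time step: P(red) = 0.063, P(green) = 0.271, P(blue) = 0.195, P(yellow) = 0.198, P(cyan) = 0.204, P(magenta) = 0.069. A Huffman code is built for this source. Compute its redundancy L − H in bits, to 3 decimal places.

0.041 bits

Entropy H = −Σ p log₂ p ≈ 2.4182 bits.
Huffman merges: 63/1000+69/1000→33/250; 33/250+39/200→327/1000; 99/500+51/250→201/500; 271/1000+327/1000→299/500; 201/500+299/500→1. L = 2459/1000 ≈ 2.4590.
L − H = 2.4590 − 2.4182 = 0.041 bits.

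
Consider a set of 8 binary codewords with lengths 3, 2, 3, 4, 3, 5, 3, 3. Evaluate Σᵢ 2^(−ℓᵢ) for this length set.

0.96875

With common denominator 2^5 = 32: Σ 2^(−ℓᵢ) = 4/32 + 8/32 + 4/32 + 2/32 + 4/32 + 1/32 + 4/32 + 4/32 = 31/32 = 0.96875.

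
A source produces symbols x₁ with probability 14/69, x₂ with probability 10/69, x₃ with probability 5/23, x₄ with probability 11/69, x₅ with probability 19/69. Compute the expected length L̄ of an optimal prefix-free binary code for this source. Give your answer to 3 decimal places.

2.304 bits/symbol

Repeatedly combine the two least-probable nodes; the expected code length is the sum of the merged weights.
merge 10/69 + 11/69 → 7/23
merge 14/69 + 5/23 → 29/69
merge 19/69 + 7/23 → 40/69
merge 29/69 + 40/69 → 1
L = 7/23 + 29/69 + 40/69 + 1 = 53/23 ≈ 2.304 bits/symbol.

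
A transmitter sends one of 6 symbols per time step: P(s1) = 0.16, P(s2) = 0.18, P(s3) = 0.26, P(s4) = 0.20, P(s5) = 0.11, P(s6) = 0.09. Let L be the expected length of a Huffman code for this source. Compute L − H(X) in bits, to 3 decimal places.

0.039 bits

Entropy H = −Σ p log₂ p ≈ 2.5009 bits.
Huffman merges: 9/100+11/100→1/5; 4/25+9/50→17/50; 1/5+1/5→2/5; 13/50+17/50→3/5; 2/5+3/5→1. L = 127/50 ≈ 2.5400.
L − H = 2.5400 − 2.5009 = 0.039 bits.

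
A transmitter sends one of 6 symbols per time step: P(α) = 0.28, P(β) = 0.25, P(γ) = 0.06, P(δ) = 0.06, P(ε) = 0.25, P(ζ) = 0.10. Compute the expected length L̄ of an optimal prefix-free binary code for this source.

2.34 bits/symbol

Repeatedly combine the two least-probable nodes; the expected code length is the sum of the merged weights.
merge 3/50 + 3/50 → 3/25
merge 1/10 + 3/25 → 11/50
merge 11/50 + 1/4 → 47/100
merge 1/4 + 7/25 → 53/100
merge 47/100 + 53/100 → 1
L = 3/25 + 11/50 + 47/100 + 53/100 + 1 = 117/50 = 2.34 bits/symbol.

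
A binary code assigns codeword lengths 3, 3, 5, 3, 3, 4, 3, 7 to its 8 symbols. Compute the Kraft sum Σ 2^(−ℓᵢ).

With common denominator 2^7 = 128: Σ 2^(−ℓᵢ) = 16/128 + 16/128 + 4/128 + 16/128 + 16/128 + 8/128 + 16/128 + 1/128 = 93/128 = 0.7265625.

0.7265625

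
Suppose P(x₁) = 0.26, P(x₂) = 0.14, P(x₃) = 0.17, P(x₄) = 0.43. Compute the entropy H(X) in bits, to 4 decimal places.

H = −Σ pᵢ log₂ pᵢ.
−0.26·log₂(0.26) = 0.5053
−0.14·log₂(0.14) = 0.3971
−0.17·log₂(0.17) = 0.4346
−0.43·log₂(0.43) = 0.5236
Sum ≈ 1.8605 → 1.8605 bits.

1.8605 bits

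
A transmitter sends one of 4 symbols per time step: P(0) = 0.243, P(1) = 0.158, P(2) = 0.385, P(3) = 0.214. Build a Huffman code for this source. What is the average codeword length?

1.987 bits/symbol

Repeatedly combine the two least-probable nodes; the expected code length is the sum of the merged weights.
merge 79/500 + 107/500 → 93/250
merge 243/1000 + 93/250 → 123/200
merge 77/200 + 123/200 → 1
L = 93/250 + 123/200 + 1 = 1987/1000 = 1.987 bits/symbol.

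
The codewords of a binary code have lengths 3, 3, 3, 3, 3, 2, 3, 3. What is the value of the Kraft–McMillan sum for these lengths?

1.125

With common denominator 2^3 = 8: Σ 2^(−ℓᵢ) = 1/8 + 1/8 + 1/8 + 1/8 + 1/8 + 2/8 + 1/8 + 1/8 = 9/8 = 1.125.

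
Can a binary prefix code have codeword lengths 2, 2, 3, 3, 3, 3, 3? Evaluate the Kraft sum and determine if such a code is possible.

With common denominator 2^3 = 8: Σ 2^(−ℓᵢ) = 2/8 + 2/8 + 1/8 + 1/8 + 1/8 + 1/8 + 1/8 = 9/8 = 1.125.
Kraft's inequality requires Σ ≤ 1; here Σ = 1.125 > 1, so no such prefix code exists.

1.125; no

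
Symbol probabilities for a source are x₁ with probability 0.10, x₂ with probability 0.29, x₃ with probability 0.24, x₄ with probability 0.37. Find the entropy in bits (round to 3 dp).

H = −Σ pᵢ log₂ pᵢ.
−0.10·log₂(0.10) = 0.3322
−0.29·log₂(0.29) = 0.5179
−0.24·log₂(0.24) = 0.4941
−0.37·log₂(0.37) = 0.5307
Sum ≈ 1.8750 → 1.875 bits.

1.875 bits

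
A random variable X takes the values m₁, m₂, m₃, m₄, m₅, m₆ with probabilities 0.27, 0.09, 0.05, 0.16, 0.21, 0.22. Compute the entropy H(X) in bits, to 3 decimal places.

H = −Σ pᵢ log₂ pᵢ.
−0.27·log₂(0.27) = 0.5100
−0.09·log₂(0.09) = 0.3127
−0.05·log₂(0.05) = 0.2161
−0.16·log₂(0.16) = 0.4230
−0.21·log₂(0.21) = 0.4728
−0.22·log₂(0.22) = 0.4806
Sum ≈ 2.4152 → 2.415 bits.

2.415 bits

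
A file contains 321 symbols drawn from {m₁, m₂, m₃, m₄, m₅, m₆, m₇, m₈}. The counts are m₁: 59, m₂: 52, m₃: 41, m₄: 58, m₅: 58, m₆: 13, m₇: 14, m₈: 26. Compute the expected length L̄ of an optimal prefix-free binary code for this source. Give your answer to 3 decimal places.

2.885 bits/symbol

Probabilities are the counts divided by 321.
Repeatedly combine the two least-probable nodes; the expected code length is the sum of the merged weights.
merge 13/321 + 14/321 → 9/107
merge 26/321 + 9/107 → 53/321
merge 41/321 + 52/321 → 31/107
merge 53/321 + 58/321 → 37/107
merge 58/321 + 59/321 → 39/107
merge 31/107 + 37/107 → 68/107
merge 39/107 + 68/107 → 1
L = 9/107 + 53/321 + 31/107 + 37/107 + 39/107 + 68/107 + 1 = 926/321 ≈ 2.885 bits/symbol.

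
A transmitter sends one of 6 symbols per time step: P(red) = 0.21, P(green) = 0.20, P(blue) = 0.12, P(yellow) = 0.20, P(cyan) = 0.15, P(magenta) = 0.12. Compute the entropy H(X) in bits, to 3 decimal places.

H = −Σ pᵢ log₂ pᵢ.
−0.21·log₂(0.21) = 0.4728
−0.20·log₂(0.20) = 0.4644
−0.12·log₂(0.12) = 0.3671
−0.20·log₂(0.20) = 0.4644
−0.15·log₂(0.15) = 0.4105
−0.12·log₂(0.12) = 0.3671
Sum ≈ 2.5463 → 2.546 bits.

2.546 bits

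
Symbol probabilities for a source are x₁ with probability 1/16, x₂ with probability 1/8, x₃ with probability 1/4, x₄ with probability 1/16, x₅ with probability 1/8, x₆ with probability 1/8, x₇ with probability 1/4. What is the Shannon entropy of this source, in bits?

2.625 bits

Each probability is a power of 1/2, so log₂(1/p) is an integer.
H = Σ p·log₂(1/p) = 1/16·4 + 1/8·3 + 1/4·2 + 1/16·4 + 1/8·3 + 1/8·3 + 1/4·2 = 2.625 bits.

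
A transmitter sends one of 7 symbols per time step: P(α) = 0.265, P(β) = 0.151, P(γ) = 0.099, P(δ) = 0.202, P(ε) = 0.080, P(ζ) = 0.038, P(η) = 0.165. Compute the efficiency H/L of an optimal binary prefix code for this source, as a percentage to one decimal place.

Entropy H = −Σ p log₂ p ≈ 2.6157 bits.
Huffman merges: 19/500+2/25→59/500; 99/1000+59/500→217/1000; 151/1000+33/200→79/250; 101/500+217/1000→419/1000; 53/200+79/250→581/1000; 419/1000+581/1000→1. L = 2651/1000 ≈ 2.6510.
Efficiency = H/L = 2.6157/2.6510 = 98.7%.

98.7%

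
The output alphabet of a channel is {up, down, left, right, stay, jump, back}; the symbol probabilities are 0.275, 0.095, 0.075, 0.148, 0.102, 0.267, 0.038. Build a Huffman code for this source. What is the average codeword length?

2.571 bits/symbol

Repeatedly combine the two least-probable nodes; the expected code length is the sum of the merged weights.
merge 19/500 + 3/40 → 113/1000
merge 19/200 + 51/500 → 197/1000
merge 113/1000 + 37/250 → 261/1000
merge 197/1000 + 261/1000 → 229/500
merge 267/1000 + 11/40 → 271/500
merge 229/500 + 271/500 → 1
L = 113/1000 + 197/1000 + 261/1000 + 229/500 + 271/500 + 1 = 2571/1000 = 2.571 bits/symbol.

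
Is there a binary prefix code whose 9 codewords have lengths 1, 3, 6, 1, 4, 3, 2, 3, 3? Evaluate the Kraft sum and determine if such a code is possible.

1.828125; no

With common denominator 2^6 = 64: Σ 2^(−ℓᵢ) = 32/64 + 8/64 + 1/64 + 32/64 + 4/64 + 8/64 + 16/64 + 8/64 + 8/64 = 117/64 = 1.828125.
Kraft's inequality requires Σ ≤ 1; here Σ = 1.828125 > 1, so no such prefix code exists.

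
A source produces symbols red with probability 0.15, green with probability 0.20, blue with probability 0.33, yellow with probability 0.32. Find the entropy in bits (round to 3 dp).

H = −Σ pᵢ log₂ pᵢ.
−0.15·log₂(0.15) = 0.4105
−0.20·log₂(0.20) = 0.4644
−0.33·log₂(0.33) = 0.5278
−0.32·log₂(0.32) = 0.5260
Sum ≈ 1.9288 → 1.929 bits.

1.929 bits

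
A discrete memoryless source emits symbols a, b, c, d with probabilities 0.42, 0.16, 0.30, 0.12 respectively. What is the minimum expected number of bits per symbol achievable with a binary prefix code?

1.86 bits/symbol

Repeatedly combine the two least-probable nodes; the expected code length is the sum of the merged weights.
merge 3/25 + 4/25 → 7/25
merge 7/25 + 3/10 → 29/50
merge 21/50 + 29/50 → 1
L = 7/25 + 29/50 + 1 = 93/50 = 1.86 bits/symbol.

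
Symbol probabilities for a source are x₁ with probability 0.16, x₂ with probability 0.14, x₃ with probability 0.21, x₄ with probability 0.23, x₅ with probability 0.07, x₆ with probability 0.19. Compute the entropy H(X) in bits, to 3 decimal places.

H = −Σ pᵢ log₂ pᵢ.
−0.16·log₂(0.16) = 0.4230
−0.14·log₂(0.14) = 0.3971
−0.21·log₂(0.21) = 0.4728
−0.23·log₂(0.23) = 0.4877
−0.07·log₂(0.07) = 0.2686
−0.19·log₂(0.19) = 0.4552
Sum ≈ 2.5044 → 2.504 bits.

2.504 bits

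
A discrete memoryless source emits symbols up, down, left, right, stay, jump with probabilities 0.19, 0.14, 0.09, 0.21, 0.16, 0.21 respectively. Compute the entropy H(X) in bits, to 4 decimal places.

2.5337 bits

H = −Σ pᵢ log₂ pᵢ.
−0.19·log₂(0.19) = 0.4552
−0.14·log₂(0.14) = 0.3971
−0.09·log₂(0.09) = 0.3127
−0.21·log₂(0.21) = 0.4728
−0.16·log₂(0.16) = 0.4230
−0.21·log₂(0.21) = 0.4728
Sum ≈ 2.5337 → 2.5337 bits.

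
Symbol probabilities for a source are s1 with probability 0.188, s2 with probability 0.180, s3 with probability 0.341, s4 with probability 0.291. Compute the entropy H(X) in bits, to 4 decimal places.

H = −Σ pᵢ log₂ pᵢ.
−0.188·log₂(0.188) = 0.4533
−0.180·log₂(0.180) = 0.4453
−0.341·log₂(0.341) = 0.5293
−0.291·log₂(0.291) = 0.5182
Sum ≈ 1.9461 → 1.9461 bits.

1.9461 bits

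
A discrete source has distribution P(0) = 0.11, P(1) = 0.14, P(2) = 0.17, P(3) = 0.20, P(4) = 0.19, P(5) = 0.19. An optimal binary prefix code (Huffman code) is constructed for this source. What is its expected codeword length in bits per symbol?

2.61 bits/symbol

Repeatedly combine the two least-probable nodes; the expected code length is the sum of the merged weights.
merge 11/100 + 7/50 → 1/4
merge 17/100 + 19/100 → 9/25
merge 19/100 + 1/5 → 39/100
merge 1/4 + 9/25 → 61/100
merge 39/100 + 61/100 → 1
L = 1/4 + 9/25 + 39/100 + 61/100 + 1 = 261/100 = 2.61 bits/symbol.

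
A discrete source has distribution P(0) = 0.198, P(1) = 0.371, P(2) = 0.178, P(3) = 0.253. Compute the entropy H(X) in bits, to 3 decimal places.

H = −Σ pᵢ log₂ pᵢ.
−0.198·log₂(0.198) = 0.4626
−0.371·log₂(0.371) = 0.5307
−0.178·log₂(0.178) = 0.4432
−0.253·log₂(0.253) = 0.5016
Sum ≈ 1.9382 → 1.938 bits.

1.938 bits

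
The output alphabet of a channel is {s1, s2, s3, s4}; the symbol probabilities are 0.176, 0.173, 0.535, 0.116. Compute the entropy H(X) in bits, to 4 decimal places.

H = −Σ pᵢ log₂ pᵢ.
−0.176·log₂(0.176) = 0.4411
−0.173·log₂(0.173) = 0.4379
−0.535·log₂(0.535) = 0.4828
−0.116·log₂(0.116) = 0.3605
Sum ≈ 1.7223 → 1.7223 bits.

1.7223 bits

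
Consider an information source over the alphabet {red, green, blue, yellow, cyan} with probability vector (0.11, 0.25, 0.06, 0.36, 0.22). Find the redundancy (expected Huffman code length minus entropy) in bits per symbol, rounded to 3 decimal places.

Entropy H = −Σ p log₂ p ≈ 2.1050 bits.
Huffman merges: 3/50+11/100→17/100; 17/100+11/50→39/100; 1/4+9/25→61/100; 39/100+61/100→1. L = 217/100 ≈ 2.1700.
L − H = 2.1700 − 2.1050 = 0.065 bits.

0.065 bits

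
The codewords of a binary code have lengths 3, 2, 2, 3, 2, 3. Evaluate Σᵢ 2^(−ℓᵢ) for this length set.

1.125

With common denominator 2^3 = 8: Σ 2^(−ℓᵢ) = 1/8 + 2/8 + 2/8 + 1/8 + 2/8 + 1/8 = 9/8 = 1.125.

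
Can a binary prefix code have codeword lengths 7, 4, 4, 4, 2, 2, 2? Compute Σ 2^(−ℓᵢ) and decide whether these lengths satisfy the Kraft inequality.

0.9453125; yes

With common denominator 2^7 = 128: Σ 2^(−ℓᵢ) = 1/128 + 8/128 + 8/128 + 8/128 + 32/128 + 32/128 + 32/128 = 121/128 = 0.9453125.
Kraft's inequality requires Σ ≤ 1; here Σ = 0.9453125 ≤ 1, so such a prefix code exists.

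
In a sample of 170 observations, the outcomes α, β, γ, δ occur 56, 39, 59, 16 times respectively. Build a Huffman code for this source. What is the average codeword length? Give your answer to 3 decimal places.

Probabilities are the counts divided by 170.
Repeatedly combine the two least-probable nodes; the expected code length is the sum of the merged weights.
merge 8/85 + 39/170 → 11/34
merge 11/34 + 28/85 → 111/170
merge 59/170 + 111/170 → 1
L = 11/34 + 111/170 + 1 = 168/85 ≈ 1.976 bits/symbol.

1.976 bits/symbol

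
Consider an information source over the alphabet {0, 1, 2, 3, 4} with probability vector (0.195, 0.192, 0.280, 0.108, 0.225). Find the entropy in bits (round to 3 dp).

2.262 bits

H = −Σ pᵢ log₂ pᵢ.
−0.195·log₂(0.195) = 0.4599
−0.192·log₂(0.192) = 0.4571
−0.280·log₂(0.280) = 0.5142
−0.108·log₂(0.108) = 0.3468
−0.225·log₂(0.225) = 0.4842
Sum ≈ 2.2622 → 2.262 bits.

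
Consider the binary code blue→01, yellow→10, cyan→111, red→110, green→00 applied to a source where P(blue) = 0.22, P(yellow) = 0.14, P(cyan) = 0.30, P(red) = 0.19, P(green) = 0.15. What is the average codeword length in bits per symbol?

2.49 bits/symbol

L̄ = Σ pᵢ·ℓᵢ = 0.22·2 + 0.14·2 + 0.30·3 + 0.19·3 + 0.15·2 = 2.49 bits/symbol.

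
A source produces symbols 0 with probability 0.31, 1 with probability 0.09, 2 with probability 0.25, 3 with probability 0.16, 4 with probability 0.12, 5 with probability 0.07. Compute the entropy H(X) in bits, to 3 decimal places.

2.395 bits

H = −Σ pᵢ log₂ pᵢ.
−0.31·log₂(0.31) = 0.5238
−0.09·log₂(0.09) = 0.3127
−0.25·log₂(0.25) = 0.5000
−0.16·log₂(0.16) = 0.4230
−0.12·log₂(0.12) = 0.3671
−0.07·log₂(0.07) = 0.2686
Sum ≈ 2.3951 → 2.395 bits.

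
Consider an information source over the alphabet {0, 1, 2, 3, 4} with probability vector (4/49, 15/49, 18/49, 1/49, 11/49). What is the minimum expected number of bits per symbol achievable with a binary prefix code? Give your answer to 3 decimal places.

Repeatedly combine the two least-probable nodes; the expected code length is the sum of the merged weights.
merge 1/49 + 4/49 → 5/49
merge 5/49 + 11/49 → 16/49
merge 15/49 + 16/49 → 31/49
merge 18/49 + 31/49 → 1
L = 5/49 + 16/49 + 31/49 + 1 = 101/49 ≈ 2.061 bits/symbol.

2.061 bits/symbol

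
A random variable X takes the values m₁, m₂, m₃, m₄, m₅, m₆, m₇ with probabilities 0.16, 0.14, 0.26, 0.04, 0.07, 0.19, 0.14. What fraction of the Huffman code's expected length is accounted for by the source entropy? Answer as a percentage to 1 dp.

98.9%

Entropy H = −Σ p log₂ p ≈ 2.6321 bits.
Huffman merges: 1/25+7/100→11/100; 11/100+7/50→1/4; 7/50+4/25→3/10; 19/100+1/4→11/25; 13/50+3/10→14/25; 11/25+14/25→1. L = 133/50 ≈ 2.6600.
Efficiency = H/L = 2.6321/2.6600 = 98.9%.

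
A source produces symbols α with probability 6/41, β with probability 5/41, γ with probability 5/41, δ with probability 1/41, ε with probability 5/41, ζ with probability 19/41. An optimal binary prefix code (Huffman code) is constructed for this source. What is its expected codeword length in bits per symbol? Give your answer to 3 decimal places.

2.220 bits/symbol

Repeatedly combine the two least-probable nodes; the expected code length is the sum of the merged weights.
merge 1/41 + 5/41 → 6/41
merge 5/41 + 5/41 → 10/41
merge 6/41 + 6/41 → 12/41
merge 10/41 + 12/41 → 22/41
merge 19/41 + 22/41 → 1
L = 6/41 + 10/41 + 12/41 + 22/41 + 1 = 91/41 ≈ 2.220 bits/symbol.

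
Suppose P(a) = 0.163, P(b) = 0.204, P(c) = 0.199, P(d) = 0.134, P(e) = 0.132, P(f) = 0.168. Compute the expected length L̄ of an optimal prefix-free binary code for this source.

Repeatedly combine the two least-probable nodes; the expected code length is the sum of the merged weights.
merge 33/250 + 67/500 → 133/500
merge 163/1000 + 21/125 → 331/1000
merge 199/1000 + 51/250 → 403/1000
merge 133/500 + 331/1000 → 597/1000
merge 403/1000 + 597/1000 → 1
L = 133/500 + 331/1000 + 403/1000 + 597/1000 + 1 = 2597/1000 = 2.597 bits/symbol.

2.597 bits/symbol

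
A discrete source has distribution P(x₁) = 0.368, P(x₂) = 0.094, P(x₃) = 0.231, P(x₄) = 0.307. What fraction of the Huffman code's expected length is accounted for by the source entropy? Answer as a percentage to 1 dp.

Entropy H = −Σ p log₂ p ≈ 1.8628 bits.
Huffman merges: 47/500+231/1000→13/40; 307/1000+13/40→79/125; 46/125+79/125→1. L = 1957/1000 ≈ 1.9570.
Efficiency = H/L = 1.8628/1.9570 = 95.2%.

95.2%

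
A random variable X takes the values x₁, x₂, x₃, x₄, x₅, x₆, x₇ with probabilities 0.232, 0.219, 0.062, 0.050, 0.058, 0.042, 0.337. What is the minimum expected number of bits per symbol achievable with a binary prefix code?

Repeatedly combine the two least-probable nodes; the expected code length is the sum of the merged weights.
merge 21/500 + 1/20 → 23/250
merge 29/500 + 31/500 → 3/25
merge 23/250 + 3/25 → 53/250
merge 53/250 + 219/1000 → 431/1000
merge 29/125 + 337/1000 → 569/1000
merge 431/1000 + 569/1000 → 1
L = 23/250 + 3/25 + 53/250 + 431/1000 + 569/1000 + 1 = 303/125 = 2.424 bits/symbol.

2.424 bits/symbol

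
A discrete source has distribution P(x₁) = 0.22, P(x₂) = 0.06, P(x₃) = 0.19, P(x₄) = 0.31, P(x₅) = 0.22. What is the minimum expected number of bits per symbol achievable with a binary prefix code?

2.25 bits/symbol

Repeatedly combine the two least-probable nodes; the expected code length is the sum of the merged weights.
merge 3/50 + 19/100 → 1/4
merge 11/50 + 11/50 → 11/25
merge 1/4 + 31/100 → 14/25
merge 11/25 + 14/25 → 1
L = 1/4 + 11/25 + 14/25 + 1 = 9/4 = 2.25 bits/symbol.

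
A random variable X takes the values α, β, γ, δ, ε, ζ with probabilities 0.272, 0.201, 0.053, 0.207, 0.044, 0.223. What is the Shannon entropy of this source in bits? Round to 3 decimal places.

H = −Σ pᵢ log₂ pᵢ.
−0.272·log₂(0.272) = 0.5109
−0.201·log₂(0.201) = 0.4653
−0.053·log₂(0.053) = 0.2246
−0.207·log₂(0.207) = 0.4704
−0.044·log₂(0.044) = 0.1983
−0.223·log₂(0.223) = 0.4828
Sum ≈ 2.3522 → 2.352 bits.

2.352 bits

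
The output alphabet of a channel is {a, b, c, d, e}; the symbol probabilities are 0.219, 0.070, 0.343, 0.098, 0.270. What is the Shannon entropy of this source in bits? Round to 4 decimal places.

H = −Σ pᵢ log₂ pᵢ.
−0.219·log₂(0.219) = 0.4798
−0.070·log₂(0.070) = 0.2686
−0.343·log₂(0.343) = 0.5295
−0.098·log₂(0.098) = 0.3284
−0.270·log₂(0.270) = 0.5100
Sum ≈ 2.1163 → 2.1163 bits.

2.1163 bits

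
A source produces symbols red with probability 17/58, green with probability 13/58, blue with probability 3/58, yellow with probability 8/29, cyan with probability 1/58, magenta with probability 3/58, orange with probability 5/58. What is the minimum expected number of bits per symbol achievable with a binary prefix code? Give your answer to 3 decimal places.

2.397 bits/symbol

Repeatedly combine the two least-probable nodes; the expected code length is the sum of the merged weights.
merge 1/58 + 3/58 → 2/29
merge 3/58 + 2/29 → 7/58
merge 5/58 + 7/58 → 6/29
merge 6/29 + 13/58 → 25/58
merge 8/29 + 17/58 → 33/58
merge 25/58 + 33/58 → 1
L = 2/29 + 7/58 + 6/29 + 25/58 + 33/58 + 1 = 139/58 ≈ 2.397 bits/symbol.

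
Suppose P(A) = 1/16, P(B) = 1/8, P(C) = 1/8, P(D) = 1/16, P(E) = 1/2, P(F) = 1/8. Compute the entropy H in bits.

Each probability is a power of 1/2, so log₂(1/p) is an integer.
H = Σ p·log₂(1/p) = 1/16·4 + 1/8·3 + 1/8·3 + 1/16·4 + 1/2·1 + 1/8·3 = 2.125 bits.

2.125 bits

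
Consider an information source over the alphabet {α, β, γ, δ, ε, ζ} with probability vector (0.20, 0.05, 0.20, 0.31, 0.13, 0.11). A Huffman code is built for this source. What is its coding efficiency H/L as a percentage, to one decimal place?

Entropy H = −Σ p log₂ p ≈ 2.4016 bits.
Huffman merges: 1/20+11/100→4/25; 13/100+4/25→29/100; 1/5+1/5→2/5; 29/100+31/100→3/5; 2/5+3/5→1. L = 49/20 ≈ 2.4500.
Efficiency = H/L = 2.4016/2.4500 = 98.0%.

98.0%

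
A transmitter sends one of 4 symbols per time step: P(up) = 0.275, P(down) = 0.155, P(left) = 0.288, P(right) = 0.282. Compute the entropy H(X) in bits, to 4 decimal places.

1.9613 bits

H = −Σ pᵢ log₂ pᵢ.
−0.275·log₂(0.275) = 0.5122
−0.155·log₂(0.155) = 0.4169
−0.288·log₂(0.288) = 0.5172
−0.282·log₂(0.282) = 0.5150
Sum ≈ 1.9613 → 1.9613 bits.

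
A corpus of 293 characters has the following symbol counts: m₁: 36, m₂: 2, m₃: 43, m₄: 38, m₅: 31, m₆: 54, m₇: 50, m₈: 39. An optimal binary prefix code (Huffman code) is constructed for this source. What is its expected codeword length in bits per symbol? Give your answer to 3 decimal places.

2.928 bits/symbol

Probabilities are the counts divided by 293.
Repeatedly combine the two least-probable nodes; the expected code length is the sum of the merged weights.
merge 2/293 + 31/293 → 33/293
merge 33/293 + 36/293 → 69/293
merge 38/293 + 39/293 → 77/293
merge 43/293 + 50/293 → 93/293
merge 54/293 + 69/293 → 123/293
merge 77/293 + 93/293 → 170/293
merge 123/293 + 170/293 → 1
L = 33/293 + 69/293 + 77/293 + 93/293 + 123/293 + 170/293 + 1 = 858/293 ≈ 2.928 bits/symbol.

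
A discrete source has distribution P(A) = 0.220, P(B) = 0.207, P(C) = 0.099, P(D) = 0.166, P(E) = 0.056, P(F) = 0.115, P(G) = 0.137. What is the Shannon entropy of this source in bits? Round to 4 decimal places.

H = −Σ pᵢ log₂ pᵢ.
−0.220·log₂(0.220) = 0.4806
−0.207·log₂(0.207) = 0.4704
−0.099·log₂(0.099) = 0.3303
−0.166·log₂(0.166) = 0.4301
−0.056·log₂(0.056) = 0.2329
−0.115·log₂(0.115) = 0.3588
−0.137·log₂(0.137) = 0.3929
Sum ≈ 2.6959 → 2.6959 bits.

2.6959 bits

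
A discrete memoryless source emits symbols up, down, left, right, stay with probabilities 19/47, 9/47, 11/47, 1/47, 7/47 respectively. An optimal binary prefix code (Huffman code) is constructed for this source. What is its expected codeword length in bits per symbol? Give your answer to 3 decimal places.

Repeatedly combine the two least-probable nodes; the expected code length is the sum of the merged weights.
merge 1/47 + 7/47 → 8/47
merge 8/47 + 9/47 → 17/47
merge 11/47 + 17/47 → 28/47
merge 19/47 + 28/47 → 1
L = 8/47 + 17/47 + 28/47 + 1 = 100/47 ≈ 2.128 bits/symbol.

2.128 bits/symbol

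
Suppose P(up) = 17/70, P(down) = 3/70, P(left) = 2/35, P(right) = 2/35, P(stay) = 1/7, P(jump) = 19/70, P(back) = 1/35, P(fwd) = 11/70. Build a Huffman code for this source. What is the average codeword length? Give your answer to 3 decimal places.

2.671 bits/symbol

Repeatedly combine the two least-probable nodes; the expected code length is the sum of the merged weights.
merge 1/35 + 3/70 → 1/14
merge 2/35 + 2/35 → 4/35
merge 1/14 + 4/35 → 13/70
merge 1/7 + 11/70 → 3/10
merge 13/70 + 17/70 → 3/7
merge 19/70 + 3/10 → 4/7
merge 3/7 + 4/7 → 1
L = 1/14 + 4/35 + 13/70 + 3/10 + 3/7 + 4/7 + 1 = 187/70 ≈ 2.671 bits/symbol.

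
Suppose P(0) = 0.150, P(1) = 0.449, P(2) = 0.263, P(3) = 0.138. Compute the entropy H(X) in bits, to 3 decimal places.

H = −Σ pᵢ log₂ pᵢ.
−0.150·log₂(0.150) = 0.4105
−0.449·log₂(0.449) = 0.5187
−0.263·log₂(0.263) = 0.5068
−0.138·log₂(0.138) = 0.3943
Sum ≈ 1.8303 → 1.830 bits.

1.830 bits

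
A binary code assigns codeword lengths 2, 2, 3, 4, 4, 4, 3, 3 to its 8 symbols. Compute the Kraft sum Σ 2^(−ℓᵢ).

With common denominator 2^4 = 16: Σ 2^(−ℓᵢ) = 4/16 + 4/16 + 2/16 + 1/16 + 1/16 + 1/16 + 2/16 + 2/16 = 17/16 = 1.0625.

1.0625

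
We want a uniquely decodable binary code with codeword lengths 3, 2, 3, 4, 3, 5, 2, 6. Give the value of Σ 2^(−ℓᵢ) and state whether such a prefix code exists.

With common denominator 2^6 = 64: Σ 2^(−ℓᵢ) = 8/64 + 16/64 + 8/64 + 4/64 + 8/64 + 2/64 + 16/64 + 1/64 = 63/64 = 0.984375.
Kraft's inequality requires Σ ≤ 1; here Σ = 0.984375 ≤ 1, so such a prefix code exists.

0.984375; yes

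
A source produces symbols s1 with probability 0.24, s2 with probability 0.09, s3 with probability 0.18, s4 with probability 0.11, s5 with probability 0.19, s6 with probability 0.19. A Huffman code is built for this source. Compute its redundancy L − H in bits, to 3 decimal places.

0.057 bits

Entropy H = −Σ p log₂ p ≈ 2.5128 bits.
Huffman merges: 9/100+11/100→1/5; 9/50+19/100→37/100; 19/100+1/5→39/100; 6/25+37/100→61/100; 39/100+61/100→1. L = 257/100 ≈ 2.5700.
L − H = 2.5700 − 2.5128 = 0.057 bits.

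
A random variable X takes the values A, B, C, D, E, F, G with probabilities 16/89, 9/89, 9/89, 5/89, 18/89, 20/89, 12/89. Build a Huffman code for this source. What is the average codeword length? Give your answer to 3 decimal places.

Repeatedly combine the two least-probable nodes; the expected code length is the sum of the merged weights.
merge 5/89 + 9/89 → 14/89
merge 9/89 + 12/89 → 21/89
merge 14/89 + 16/89 → 30/89
merge 18/89 + 20/89 → 38/89
merge 21/89 + 30/89 → 51/89
merge 38/89 + 51/89 → 1
L = 14/89 + 21/89 + 30/89 + 38/89 + 51/89 + 1 = 243/89 ≈ 2.730 bits/symbol.

2.730 bits/symbol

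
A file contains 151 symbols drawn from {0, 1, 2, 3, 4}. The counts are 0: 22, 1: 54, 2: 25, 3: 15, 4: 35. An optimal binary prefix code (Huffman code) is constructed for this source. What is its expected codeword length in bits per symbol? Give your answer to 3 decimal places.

Probabilities are the counts divided by 151.
Repeatedly combine the two least-probable nodes; the expected code length is the sum of the merged weights.
merge 15/151 + 22/151 → 37/151
merge 25/151 + 35/151 → 60/151
merge 37/151 + 54/151 → 91/151
merge 60/151 + 91/151 → 1
L = 37/151 + 60/151 + 91/151 + 1 = 339/151 ≈ 2.245 bits/symbol.

2.245 bits/symbol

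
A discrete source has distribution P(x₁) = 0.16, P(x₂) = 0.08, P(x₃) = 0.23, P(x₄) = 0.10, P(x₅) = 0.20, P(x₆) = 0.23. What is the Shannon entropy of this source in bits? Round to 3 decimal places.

2.486 bits

H = −Σ pᵢ log₂ pᵢ.
−0.16·log₂(0.16) = 0.4230
−0.08·log₂(0.08) = 0.2915
−0.23·log₂(0.23) = 0.4877
−0.10·log₂(0.10) = 0.3322
−0.20·log₂(0.20) = 0.4644
−0.23·log₂(0.23) = 0.4877
Sum ≈ 2.4864 → 2.486 bits.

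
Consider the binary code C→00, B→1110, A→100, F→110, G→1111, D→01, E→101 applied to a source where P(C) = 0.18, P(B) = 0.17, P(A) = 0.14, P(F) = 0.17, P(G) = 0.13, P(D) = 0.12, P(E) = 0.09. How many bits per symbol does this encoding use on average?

L̄ = Σ pᵢ·ℓᵢ = 0.18·2 + 0.17·4 + 0.14·3 + 0.17·3 + 0.13·4 + 0.12·2 + 0.09·3 = 3 bits/symbol.

3 bits/symbol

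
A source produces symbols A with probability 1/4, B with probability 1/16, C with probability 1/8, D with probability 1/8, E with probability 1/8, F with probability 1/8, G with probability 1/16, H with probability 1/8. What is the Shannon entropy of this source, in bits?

Each probability is a power of 1/2, so log₂(1/p) is an integer.
H = Σ p·log₂(1/p) = 1/4·2 + 1/16·4 + 1/8·3 + 1/8·3 + 1/8·3 + 1/8·3 + 1/16·4 + 1/8·3 = 2.875 bits.

2.875 bits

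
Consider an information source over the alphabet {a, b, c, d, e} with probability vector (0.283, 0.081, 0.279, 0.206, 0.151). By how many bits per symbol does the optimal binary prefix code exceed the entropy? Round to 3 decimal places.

0.028 bits

Entropy H = −Σ p log₂ p ≈ 2.2043 bits.
Huffman merges: 81/1000+151/1000→29/125; 103/500+29/125→219/500; 279/1000+283/1000→281/500; 219/500+281/500→1. L = 279/125 ≈ 2.2320.
L − H = 2.2320 − 2.2043 = 0.028 bits.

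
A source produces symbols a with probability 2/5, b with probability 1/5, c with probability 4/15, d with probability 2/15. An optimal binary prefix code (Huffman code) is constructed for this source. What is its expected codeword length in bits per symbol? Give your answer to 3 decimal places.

1.933 bits/symbol

Repeatedly combine the two least-probable nodes; the expected code length is the sum of the merged weights.
merge 2/15 + 1/5 → 1/3
merge 4/15 + 1/3 → 3/5
merge 2/5 + 3/5 → 1
L = 1/3 + 3/5 + 1 = 29/15 ≈ 1.933 bits/symbol.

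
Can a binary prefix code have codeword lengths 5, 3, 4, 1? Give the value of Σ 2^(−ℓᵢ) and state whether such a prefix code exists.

With common denominator 2^5 = 32: Σ 2^(−ℓᵢ) = 1/32 + 4/32 + 2/32 + 16/32 = 23/32 = 0.71875.
Kraft's inequality requires Σ ≤ 1; here Σ = 0.71875 ≤ 1, so such a prefix code exists.

0.71875; yes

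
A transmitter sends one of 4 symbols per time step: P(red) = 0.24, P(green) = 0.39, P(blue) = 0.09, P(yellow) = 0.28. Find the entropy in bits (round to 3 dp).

1.851 bits

H = −Σ pᵢ log₂ pᵢ.
−0.24·log₂(0.24) = 0.4941
−0.39·log₂(0.39) = 0.5298
−0.09·log₂(0.09) = 0.3127
−0.28·log₂(0.28) = 0.5142
Sum ≈ 1.8508 → 1.851 bits.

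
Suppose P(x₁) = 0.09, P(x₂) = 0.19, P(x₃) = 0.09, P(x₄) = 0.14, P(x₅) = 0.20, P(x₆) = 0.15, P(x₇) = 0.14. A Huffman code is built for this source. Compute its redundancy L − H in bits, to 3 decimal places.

0.040 bits

Entropy H = −Σ p log₂ p ≈ 2.7497 bits.
Huffman merges: 9/100+9/100→9/50; 7/50+7/50→7/25; 3/20+9/50→33/100; 19/100+1/5→39/100; 7/25+33/100→61/100; 39/100+61/100→1. L = 279/100 ≈ 2.7900.
L − H = 2.7900 − 2.7497 = 0.040 bits.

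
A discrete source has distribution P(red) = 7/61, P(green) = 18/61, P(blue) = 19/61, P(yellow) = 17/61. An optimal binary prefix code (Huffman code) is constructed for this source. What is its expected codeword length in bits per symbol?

Repeatedly combine the two least-probable nodes; the expected code length is the sum of the merged weights.
merge 7/61 + 17/61 → 24/61
merge 18/61 + 19/61 → 37/61
merge 24/61 + 37/61 → 1
L = 24/61 + 37/61 + 1 = 2 bits/symbol.

2 bits/symbol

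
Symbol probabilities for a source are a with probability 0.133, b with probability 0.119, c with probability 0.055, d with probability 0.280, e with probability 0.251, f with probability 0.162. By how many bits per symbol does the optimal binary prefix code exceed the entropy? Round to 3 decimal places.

Entropy H = −Σ p log₂ p ≈ 2.4229 bits.
Huffman merges: 11/200+119/1000→87/500; 133/1000+81/500→59/200; 87/500+251/1000→17/40; 7/25+59/200→23/40; 17/40+23/40→1. L = 2469/1000 ≈ 2.4690.
L − H = 2.4690 − 2.4229 = 0.046 bits.

0.046 bits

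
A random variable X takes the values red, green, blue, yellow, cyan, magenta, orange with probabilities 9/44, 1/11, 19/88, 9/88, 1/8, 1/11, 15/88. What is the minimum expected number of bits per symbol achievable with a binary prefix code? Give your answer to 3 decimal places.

2.761 bits/symbol

Repeatedly combine the two least-probable nodes; the expected code length is the sum of the merged weights.
merge 1/11 + 1/11 → 2/11
merge 9/88 + 1/8 → 5/22
merge 15/88 + 2/11 → 31/88
merge 9/44 + 19/88 → 37/88
merge 5/22 + 31/88 → 51/88
merge 37/88 + 51/88 → 1
L = 2/11 + 5/22 + 31/88 + 37/88 + 51/88 + 1 = 243/88 ≈ 2.761 bits/symbol.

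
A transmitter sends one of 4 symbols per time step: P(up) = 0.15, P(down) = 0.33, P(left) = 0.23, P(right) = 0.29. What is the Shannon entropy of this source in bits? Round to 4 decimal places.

H = −Σ pᵢ log₂ pᵢ.
−0.15·log₂(0.15) = 0.4105
−0.33·log₂(0.33) = 0.5278
−0.23·log₂(0.23) = 0.4877
−0.29·log₂(0.29) = 0.5179
Sum ≈ 1.9439 → 1.9439 bits.

1.9439 bits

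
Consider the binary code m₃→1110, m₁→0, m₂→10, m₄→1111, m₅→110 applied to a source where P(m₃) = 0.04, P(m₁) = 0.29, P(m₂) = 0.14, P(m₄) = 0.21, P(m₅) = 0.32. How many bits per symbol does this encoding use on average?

L̄ = Σ pᵢ·ℓᵢ = 0.04·4 + 0.29·1 + 0.14·2 + 0.21·4 + 0.32·3 = 2.53 bits/symbol.

2.53 bits/symbol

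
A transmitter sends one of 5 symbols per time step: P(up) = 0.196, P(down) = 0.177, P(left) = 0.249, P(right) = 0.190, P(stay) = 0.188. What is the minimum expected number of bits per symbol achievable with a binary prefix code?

2.365 bits/symbol

Repeatedly combine the two least-probable nodes; the expected code length is the sum of the merged weights.
merge 177/1000 + 47/250 → 73/200
merge 19/100 + 49/250 → 193/500
merge 249/1000 + 73/200 → 307/500
merge 193/500 + 307/500 → 1
L = 73/200 + 193/500 + 307/500 + 1 = 473/200 = 2.365 bits/symbol.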